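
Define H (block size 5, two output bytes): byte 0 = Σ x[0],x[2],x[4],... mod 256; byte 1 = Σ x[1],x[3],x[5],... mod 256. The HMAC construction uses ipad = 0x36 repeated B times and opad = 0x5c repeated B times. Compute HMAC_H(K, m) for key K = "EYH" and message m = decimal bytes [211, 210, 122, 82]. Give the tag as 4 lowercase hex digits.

7bac

Key "EYH" = 45 59 48 is 3 bytes ≤ B = 5; zero-pad to 5 bytes: K' = 45 59 48 00 00.
K' ⊕ ipad = 73 6f 7e 36 36.  K' ⊕ opad = 19 05 14 5c 5c.
Inner input = (K'⊕ipad) ∥ m = 73 6f 7e 36 36 ∥ d3 d2 7a 52.
Inner hash: even-index sum = 587 mod 256 = 75; odd-index sum = 498 mod 256 = 242 → 4b f2.
Outer input = (K'⊕opad) ∥ inner = 19 05 14 5c 5c ∥ 4b f2.
Outer hash (tag): even-index sum = 379 mod 256 = 123; odd-index sum = 172 mod 256 = 172 → 7b ac.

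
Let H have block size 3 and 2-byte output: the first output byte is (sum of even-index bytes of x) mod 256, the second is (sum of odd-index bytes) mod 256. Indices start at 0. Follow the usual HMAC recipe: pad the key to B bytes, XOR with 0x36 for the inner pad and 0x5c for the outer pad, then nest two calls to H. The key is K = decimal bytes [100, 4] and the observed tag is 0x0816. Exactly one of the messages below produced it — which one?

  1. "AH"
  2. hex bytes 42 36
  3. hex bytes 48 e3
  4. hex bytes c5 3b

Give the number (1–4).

2

Key decimal bytes [100, 4] = 64 04 is 2 bytes ≤ B = 3; zero-pad to 3 bytes: K' = 64 04 00.
K' ⊕ ipad = 52 32 36; K' ⊕ opad = 38 58 5c.
m1: inner = H(52 32 36 41 48) = d0 73; tag = H(38 58 5c d0 73) = 0728
m2: inner = H(52 32 36 42 36) = be 74; tag = H(38 58 5c be 74) = 0816 ← matches
m3: inner = H(52 32 36 48 e3) = 6b 7a; tag = H(38 58 5c 6b 7a) = 0ec3
m4: inner = H(52 32 36 c5 3b) = c3 f7; tag = H(38 58 5c c3 f7) = 8b1b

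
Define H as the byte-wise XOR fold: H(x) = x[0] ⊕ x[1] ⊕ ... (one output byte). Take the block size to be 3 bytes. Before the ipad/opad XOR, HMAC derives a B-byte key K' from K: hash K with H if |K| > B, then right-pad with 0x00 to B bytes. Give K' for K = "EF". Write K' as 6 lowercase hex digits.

Key "EF" = 45 46 is 2 bytes ≤ B = 3; zero-pad to 3 bytes: K' = 45 46 00.

454600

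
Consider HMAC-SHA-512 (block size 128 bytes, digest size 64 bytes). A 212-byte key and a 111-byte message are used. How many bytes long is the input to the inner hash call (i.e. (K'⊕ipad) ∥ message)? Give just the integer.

Key is 212 > 128 bytes, so it is hashed to 64 bytes then zero-padded to 128: |K'| = 128.
Inner input = (K'⊕ipad) ∥ m → 128 + 111 = 239 bytes.

239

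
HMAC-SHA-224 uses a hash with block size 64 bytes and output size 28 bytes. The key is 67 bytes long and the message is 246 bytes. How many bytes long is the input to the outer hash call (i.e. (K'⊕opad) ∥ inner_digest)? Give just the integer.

Key is 67 > 64 bytes, so it is hashed to 28 bytes then zero-padded to 64: |K'| = 64.
Outer input = (K'⊕opad) ∥ H(inner) → 64 + 28 = 92 bytes.

92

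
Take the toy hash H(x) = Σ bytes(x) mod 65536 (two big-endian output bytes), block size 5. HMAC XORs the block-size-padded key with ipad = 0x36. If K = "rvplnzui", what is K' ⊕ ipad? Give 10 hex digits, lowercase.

Key "rvplnzui" = 72 76 70 6c 6e 7a 75 69 is 8 bytes > B = 5, so hash it first: H(key) = 03 8a, then zero-pad to 5 bytes: K' = 03 8a 00 00 00.
XOR each byte with 0x36: 03⊕36=35, 8a⊕36=bc, 00⊕36=36, 00⊕36=36, 00⊕36=36.

35bc363636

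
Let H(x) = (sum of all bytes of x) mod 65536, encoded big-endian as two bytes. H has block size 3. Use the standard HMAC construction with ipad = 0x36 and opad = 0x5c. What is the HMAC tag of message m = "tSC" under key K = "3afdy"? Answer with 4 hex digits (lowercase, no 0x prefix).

Key "3afdy" = 33 61 66 64 79 is 5 bytes > B = 3, so hash it first: H(key) = 01 d7, then zero-pad to 3 bytes: K' = 01 d7 00.
K' ⊕ ipad = 37 e1 36.  K' ⊕ opad = 5d 8b 5c.
Inner input = (K'⊕ipad) ∥ m = 37 e1 36 ∥ 74 53 43.
Inner hash: sum = 55+225+54+116+83+67 = 600 → 02 58.
Outer input = (K'⊕opad) ∥ inner = 5d 8b 5c ∥ 02 58.
Outer hash (tag): sum = 93+139+92+2+88 = 414 → 01 9e.

019e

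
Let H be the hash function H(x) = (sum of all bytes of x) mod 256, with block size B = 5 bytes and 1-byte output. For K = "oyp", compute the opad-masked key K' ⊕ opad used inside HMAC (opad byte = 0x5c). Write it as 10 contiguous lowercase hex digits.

Key "oyp" = 6f 79 70 is 3 bytes ≤ B = 5; zero-pad to 5 bytes: K' = 6f 79 70 00 00.
XOR each byte with 0x5c: 6f⊕5c=33, 79⊕5c=25, 70⊕5c=2c, 00⊕5c=5c, 00⊕5c=5c.

33252c5c5c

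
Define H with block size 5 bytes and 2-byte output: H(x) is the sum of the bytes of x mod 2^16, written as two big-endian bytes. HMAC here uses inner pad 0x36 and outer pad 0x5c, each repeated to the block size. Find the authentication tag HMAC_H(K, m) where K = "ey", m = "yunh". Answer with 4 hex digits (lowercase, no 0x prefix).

Key "ey" = 65 79 is 2 bytes ≤ B = 5; zero-pad to 5 bytes: K' = 65 79 00 00 00.
K' ⊕ ipad = 53 4f 36 36 36.  K' ⊕ opad = 39 25 5c 5c 5c.
Inner input = (K'⊕ipad) ∥ m = 53 4f 36 36 36 ∥ 79 75 6e 68.
Inner hash: sum = 83+79+54+54+54+121+117+110+104 = 776 → 03 08.
Outer input = (K'⊕opad) ∥ inner = 39 25 5c 5c 5c ∥ 03 08.
Outer hash (tag): sum = 57+37+92+92+92+3+8 = 381 → 01 7d.

017d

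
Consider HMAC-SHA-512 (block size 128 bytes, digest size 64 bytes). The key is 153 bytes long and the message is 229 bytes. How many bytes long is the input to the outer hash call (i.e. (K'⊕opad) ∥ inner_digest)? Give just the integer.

Key is 153 > 128 bytes, so it is hashed to 64 bytes then zero-padded to 128: |K'| = 128.
Outer input = (K'⊕opad) ∥ H(inner) → 128 + 64 = 192 bytes.

192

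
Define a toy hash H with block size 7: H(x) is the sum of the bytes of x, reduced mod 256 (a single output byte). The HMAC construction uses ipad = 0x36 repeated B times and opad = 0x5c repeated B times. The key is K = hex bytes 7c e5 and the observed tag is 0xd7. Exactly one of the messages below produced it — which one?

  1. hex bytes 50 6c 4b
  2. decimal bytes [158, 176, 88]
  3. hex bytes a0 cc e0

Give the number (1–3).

Key hex bytes 7c e5 is 2 bytes ≤ B = 7; zero-pad to 7 bytes: K' = 7c e5 00 00 00 00 00.
K' ⊕ ipad = 4a d3 36 36 36 36 36; K' ⊕ opad = 20 b9 5c 5c 5c 5c 5c.
m1: inner = H(4a d3 36 36 36 36 36 50 6c 4b) = 32; tag = H(20 b9 5c 5c 5c 5c 5c 32) = d7 ← matches
m2: inner = H(4a d3 36 36 36 36 36 9e b0 58) = d1; tag = H(20 b9 5c 5c 5c 5c 5c d1) = 76
m3: inner = H(4a d3 36 36 36 36 36 a0 cc e0) = 77; tag = H(20 b9 5c 5c 5c 5c 5c 77) = 1c

1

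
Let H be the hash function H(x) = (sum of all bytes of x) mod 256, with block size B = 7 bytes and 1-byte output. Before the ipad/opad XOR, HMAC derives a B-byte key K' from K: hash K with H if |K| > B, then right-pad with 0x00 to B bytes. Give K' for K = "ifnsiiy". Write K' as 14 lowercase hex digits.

69666e73696979

Key "ifnsiiy" = 69 66 6e 73 69 69 79 is exactly B = 7 bytes: K' = 69 66 6e 73 69 69 79.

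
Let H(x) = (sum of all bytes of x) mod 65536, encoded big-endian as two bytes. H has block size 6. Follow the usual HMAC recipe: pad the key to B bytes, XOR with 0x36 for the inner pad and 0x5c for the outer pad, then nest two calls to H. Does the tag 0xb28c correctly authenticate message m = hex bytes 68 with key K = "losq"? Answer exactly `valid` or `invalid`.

Key "losq" = 6c 6f 73 71 is 4 bytes ≤ B = 6; zero-pad to 6 bytes: K' = 6c 6f 73 71 00 00.
K' ⊕ ipad = 5a 59 45 47 36 36; K' ⊕ opad = 30 33 2f 2d 5c 5c.
Inner hash: sum = 90+89+69+71+54+54+104 = 531 → 02 13.
Outer hash (recomputed tag): sum = 48+51+47+45+92+92+2+19 = 396 → 01 8c.
Recomputed tag = 018c; claimed = b28c → mismatch.

invalid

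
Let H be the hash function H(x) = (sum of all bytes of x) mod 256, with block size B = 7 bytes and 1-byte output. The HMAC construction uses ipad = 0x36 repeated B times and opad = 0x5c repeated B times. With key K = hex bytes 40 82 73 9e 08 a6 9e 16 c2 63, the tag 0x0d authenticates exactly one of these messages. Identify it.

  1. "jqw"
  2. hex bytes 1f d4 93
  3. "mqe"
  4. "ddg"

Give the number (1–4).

Key hex bytes 40 82 73 9e 08 a6 9e 16 c2 63 is 10 bytes > B = 7, so hash it first: H(key) = 5a, then zero-pad to 7 bytes: K' = 5a 00 00 00 00 00 00.
K' ⊕ ipad = 6c 36 36 36 36 36 36; K' ⊕ opad = 06 5c 5c 5c 5c 5c 5c.
m1: inner = H(6c 36 36 36 36 36 36 6a 71 77) = 02; tag = H(06 5c 5c 5c 5c 5c 5c 02) = 30
m2: inner = H(6c 36 36 36 36 36 36 1f d4 93) = 36; tag = H(06 5c 5c 5c 5c 5c 5c 36) = 64
m3: inner = H(6c 36 36 36 36 36 36 6d 71 65) = f3; tag = H(06 5c 5c 5c 5c 5c 5c f3) = 21
m4: inner = H(6c 36 36 36 36 36 36 64 64 67) = df; tag = H(06 5c 5c 5c 5c 5c 5c df) = 0d ← matches

4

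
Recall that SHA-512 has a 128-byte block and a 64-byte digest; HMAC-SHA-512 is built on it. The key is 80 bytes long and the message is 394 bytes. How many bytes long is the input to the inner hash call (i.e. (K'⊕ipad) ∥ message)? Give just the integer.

Key is 80 ≤ 128 bytes, zero-padded: |K'| = 128.
Inner input = (K'⊕ipad) ∥ m → 128 + 394 = 522 bytes.

522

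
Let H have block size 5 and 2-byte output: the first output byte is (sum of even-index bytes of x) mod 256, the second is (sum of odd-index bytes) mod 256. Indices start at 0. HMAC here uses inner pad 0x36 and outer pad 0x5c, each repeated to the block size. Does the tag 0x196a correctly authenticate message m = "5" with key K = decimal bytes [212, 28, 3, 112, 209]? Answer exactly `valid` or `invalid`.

valid

Key decimal bytes [212, 28, 3, 112, 209] = d4 1c 03 70 d1 is exactly B = 5 bytes: K' = d4 1c 03 70 d1.
K' ⊕ ipad = e2 2a 35 46 e7; K' ⊕ opad = 88 40 5f 2c 8d.
Inner hash: even-index sum = 510 mod 256 = 254; odd-index sum = 165 mod 256 = 165 → fe a5.
Outer hash (recomputed tag): even-index sum = 537 mod 256 = 25; odd-index sum = 362 mod 256 = 106 → 19 6a.
Recomputed tag = 196a; claimed = 196a → match.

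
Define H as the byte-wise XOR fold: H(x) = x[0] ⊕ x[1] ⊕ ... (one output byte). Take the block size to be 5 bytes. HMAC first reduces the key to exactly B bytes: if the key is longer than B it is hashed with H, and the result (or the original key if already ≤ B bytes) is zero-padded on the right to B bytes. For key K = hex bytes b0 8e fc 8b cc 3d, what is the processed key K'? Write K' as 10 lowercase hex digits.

b800000000

|K| = 6 > B = 5, so first hash the key.
H(K): XOR b0⊕8e⊕fc⊕8b⊕cc⊕3d = b8.
Zero-pad H(K) = b8 to 5 bytes: K' = b8 00 00 00 00.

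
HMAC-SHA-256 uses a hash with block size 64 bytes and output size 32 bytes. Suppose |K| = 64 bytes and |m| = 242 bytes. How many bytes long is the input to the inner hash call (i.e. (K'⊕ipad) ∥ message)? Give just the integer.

306

Key is 64 ≤ 64 bytes, zero-padded: |K'| = 64.
Inner input = (K'⊕ipad) ∥ m → 64 + 242 = 306 bytes.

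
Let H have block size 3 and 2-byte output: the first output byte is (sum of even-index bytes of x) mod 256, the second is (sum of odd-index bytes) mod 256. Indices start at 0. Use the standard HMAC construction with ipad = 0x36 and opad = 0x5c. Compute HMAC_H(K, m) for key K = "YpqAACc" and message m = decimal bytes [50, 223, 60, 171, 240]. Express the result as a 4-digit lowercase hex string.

Key "YpqAACc" = 59 70 71 41 41 43 63 is 7 bytes > B = 3, so hash it first: H(key) = 6e f4, then zero-pad to 3 bytes: K' = 6e f4 00.
K' ⊕ ipad = 58 c2 36.  K' ⊕ opad = 32 a8 5c.
Inner input = (K'⊕ipad) ∥ m = 58 c2 36 ∥ 32 df 3c ab f0.
Inner hash: even-index sum = 536 mod 256 = 24; odd-index sum = 544 mod 256 = 32 → 18 20.
Outer input = (K'⊕opad) ∥ inner = 32 a8 5c ∥ 18 20.
Outer hash (tag): even-index sum = 174 mod 256 = 174; odd-index sum = 192 mod 256 = 192 → ae c0.

aec0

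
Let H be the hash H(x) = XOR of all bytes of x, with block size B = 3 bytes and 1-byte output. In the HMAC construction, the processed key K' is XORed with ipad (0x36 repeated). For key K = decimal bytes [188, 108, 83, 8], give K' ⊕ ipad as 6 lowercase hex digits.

Key decimal bytes [188, 108, 83, 8] = bc 6c 53 08 is 4 bytes > B = 3, so hash it first: H(key) = 8b, then zero-pad to 3 bytes: K' = 8b 00 00.
XOR each byte with 0x36: 8b⊕36=bd, 00⊕36=36, 00⊕36=36.

bd3636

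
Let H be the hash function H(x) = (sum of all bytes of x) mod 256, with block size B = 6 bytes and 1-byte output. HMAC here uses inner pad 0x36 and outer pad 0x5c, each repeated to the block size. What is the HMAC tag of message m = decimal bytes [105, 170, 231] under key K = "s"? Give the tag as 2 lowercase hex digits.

Key "s" = 73 is 1 byte ≤ B = 6; zero-pad to 6 bytes: K' = 73 00 00 00 00 00.
K' ⊕ ipad = 45 36 36 36 36 36.  K' ⊕ opad = 2f 5c 5c 5c 5c 5c.
Inner input = (K'⊕ipad) ∥ m = 45 36 36 36 36 36 ∥ 69 aa e7.
Inner hash: sum = 69+54+54+54+54+54+105+170+231 = 845; mod 256 = 77 → 4d.
Outer input = (K'⊕opad) ∥ inner = 2f 5c 5c 5c 5c 5c ∥ 4d.
Outer hash (tag): sum = 47+92+92+92+92+92+77 = 584; mod 256 = 72 → 48.

48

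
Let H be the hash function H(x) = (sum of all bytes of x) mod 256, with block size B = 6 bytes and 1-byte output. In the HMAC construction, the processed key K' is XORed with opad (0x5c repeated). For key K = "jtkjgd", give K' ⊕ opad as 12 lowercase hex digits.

362837363b38

Key "jtkjgd" = 6a 74 6b 6a 67 64 is exactly B = 6 bytes: K' = 6a 74 6b 6a 67 64.
XOR each byte with 0x5c: 6a⊕5c=36, 74⊕5c=28, 6b⊕5c=37, 6a⊕5c=36, 67⊕5c=3b, 64⊕5c=38.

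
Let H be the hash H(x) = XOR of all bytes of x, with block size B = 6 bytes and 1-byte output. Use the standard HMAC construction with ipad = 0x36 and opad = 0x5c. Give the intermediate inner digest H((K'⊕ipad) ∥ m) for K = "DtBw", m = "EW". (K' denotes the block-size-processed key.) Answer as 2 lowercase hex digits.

17

Key "DtBw" = 44 74 42 77 is 4 bytes ≤ B = 6; zero-pad to 6 bytes: K' = 44 74 42 77 00 00.
K' ⊕ ipad = 72 42 74 41 36 36.
Inner input = 72 42 74 41 36 36 ∥ 45 57.
Inner hash: XOR 72⊕42⊕74⊕41⊕36⊕36⊕45⊕57 = 17.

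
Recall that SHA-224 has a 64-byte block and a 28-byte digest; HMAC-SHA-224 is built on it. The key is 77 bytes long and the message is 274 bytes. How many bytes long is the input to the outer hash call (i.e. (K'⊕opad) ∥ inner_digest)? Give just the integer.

Key is 77 > 64 bytes, so it is hashed to 28 bytes then zero-padded to 64: |K'| = 64.
Outer input = (K'⊕opad) ∥ H(inner) → 64 + 28 = 92 bytes.

92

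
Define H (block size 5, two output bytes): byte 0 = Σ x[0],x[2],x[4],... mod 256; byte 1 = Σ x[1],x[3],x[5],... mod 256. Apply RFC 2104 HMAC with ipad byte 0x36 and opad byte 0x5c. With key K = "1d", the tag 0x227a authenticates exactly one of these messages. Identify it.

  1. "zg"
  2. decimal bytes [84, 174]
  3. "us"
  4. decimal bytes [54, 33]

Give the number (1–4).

Key "1d" = 31 64 is 2 bytes ≤ B = 5; zero-pad to 5 bytes: K' = 31 64 00 00 00.
K' ⊕ ipad = 07 52 36 36 36; K' ⊕ opad = 6d 38 5c 5c 5c.
m1: inner = H(07 52 36 36 36 7a 67) = da 02; tag = H(6d 38 5c 5c 5c da 02) = 276e
m2: inner = H(07 52 36 36 36 54 ae) = 21 dc; tag = H(6d 38 5c 5c 5c 21 dc) = 01b5
m3: inner = H(07 52 36 36 36 75 73) = e6 fd; tag = H(6d 38 5c 5c 5c e6 fd) = 227a ← matches
m4: inner = H(07 52 36 36 36 36 21) = 94 be; tag = H(6d 38 5c 5c 5c 94 be) = e328

3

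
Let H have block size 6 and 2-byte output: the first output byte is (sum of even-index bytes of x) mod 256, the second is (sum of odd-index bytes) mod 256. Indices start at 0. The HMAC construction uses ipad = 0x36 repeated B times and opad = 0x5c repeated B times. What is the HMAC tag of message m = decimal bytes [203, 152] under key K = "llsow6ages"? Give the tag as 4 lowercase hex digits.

Key "llsow6ages" = 6c 6c 73 6f 77 36 61 67 65 73 is 10 bytes > B = 6, so hash it first: H(key) = 1c eb, then zero-pad to 6 bytes: K' = 1c eb 00 00 00 00.
K' ⊕ ipad = 2a dd 36 36 36 36.  K' ⊕ opad = 40 b7 5c 5c 5c 5c.
Inner input = (K'⊕ipad) ∥ m = 2a dd 36 36 36 36 ∥ cb 98.
Inner hash: even-index sum = 353 mod 256 = 97; odd-index sum = 481 mod 256 = 225 → 61 e1.
Outer input = (K'⊕opad) ∥ inner = 40 b7 5c 5c 5c 5c ∥ 61 e1.
Outer hash (tag): even-index sum = 345 mod 256 = 89; odd-index sum = 592 mod 256 = 80 → 59 50.

5950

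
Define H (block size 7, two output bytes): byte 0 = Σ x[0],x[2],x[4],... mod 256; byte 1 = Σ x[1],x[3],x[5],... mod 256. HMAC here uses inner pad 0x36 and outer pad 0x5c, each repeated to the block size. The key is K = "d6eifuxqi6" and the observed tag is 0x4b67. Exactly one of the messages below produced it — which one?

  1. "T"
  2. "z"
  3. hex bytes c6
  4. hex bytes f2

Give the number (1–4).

Key "d6eifuxqi6" = 64 36 65 69 66 75 78 71 69 36 is 10 bytes > B = 7, so hash it first: H(key) = 10 bb, then zero-pad to 7 bytes: K' = 10 bb 00 00 00 00 00.
K' ⊕ ipad = 26 8d 36 36 36 36 36; K' ⊕ opad = 4c e7 5c 5c 5c 5c 5c.
m1: inner = H(26 8d 36 36 36 36 36 54) = c8 4d; tag = H(4c e7 5c 5c 5c 5c 5c c8 4d) = ad67
m2: inner = H(26 8d 36 36 36 36 36 7a) = c8 73; tag = H(4c e7 5c 5c 5c 5c 5c c8 73) = d367
m3: inner = H(26 8d 36 36 36 36 36 c6) = c8 bf; tag = H(4c e7 5c 5c 5c 5c 5c c8 bf) = 1f67
m4: inner = H(26 8d 36 36 36 36 36 f2) = c8 eb; tag = H(4c e7 5c 5c 5c 5c 5c c8 eb) = 4b67 ← matches

4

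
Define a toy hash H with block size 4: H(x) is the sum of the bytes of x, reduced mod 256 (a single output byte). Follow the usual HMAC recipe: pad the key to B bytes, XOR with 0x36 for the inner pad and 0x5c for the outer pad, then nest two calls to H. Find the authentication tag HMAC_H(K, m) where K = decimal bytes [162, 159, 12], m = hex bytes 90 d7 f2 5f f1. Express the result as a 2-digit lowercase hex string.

Key decimal bytes [162, 159, 12] = a2 9f 0c is 3 bytes ≤ B = 4; zero-pad to 4 bytes: K' = a2 9f 0c 00.
K' ⊕ ipad = 94 a9 3a 36.  K' ⊕ opad = fe c3 50 5c.
Inner input = (K'⊕ipad) ∥ m = 94 a9 3a 36 ∥ 90 d7 f2 5f f1.
Inner hash: sum = 148+169+58+54+144+215+242+95+241 = 1366; mod 256 = 86 → 56.
Outer input = (K'⊕opad) ∥ inner = fe c3 50 5c ∥ 56.
Outer hash (tag): sum = 254+195+80+92+86 = 707; mod 256 = 195 → c3.

c3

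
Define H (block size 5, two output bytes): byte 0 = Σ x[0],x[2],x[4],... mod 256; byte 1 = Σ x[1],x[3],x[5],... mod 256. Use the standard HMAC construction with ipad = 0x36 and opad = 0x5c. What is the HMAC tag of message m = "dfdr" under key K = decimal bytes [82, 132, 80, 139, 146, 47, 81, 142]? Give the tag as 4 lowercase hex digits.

89e3

Key decimal bytes [82, 132, 80, 139, 146, 47, 81, 142] = 52 84 50 8b 92 2f 51 8e is 8 bytes > B = 5, so hash it first: H(key) = 85 cc, then zero-pad to 5 bytes: K' = 85 cc 00 00 00.
K' ⊕ ipad = b3 fa 36 36 36.  K' ⊕ opad = d9 90 5c 5c 5c.
Inner input = (K'⊕ipad) ∥ m = b3 fa 36 36 36 ∥ 64 66 64 72.
Inner hash: even-index sum = 503 mod 256 = 247; odd-index sum = 504 mod 256 = 248 → f7 f8.
Outer input = (K'⊕opad) ∥ inner = d9 90 5c 5c 5c ∥ f7 f8.
Outer hash (tag): even-index sum = 649 mod 256 = 137; odd-index sum = 483 mod 256 = 227 → 89 e3.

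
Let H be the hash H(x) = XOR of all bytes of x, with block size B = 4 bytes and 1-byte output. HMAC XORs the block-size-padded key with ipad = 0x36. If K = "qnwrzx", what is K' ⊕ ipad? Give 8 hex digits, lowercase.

2e363636

Key "qnwrzx" = 71 6e 77 72 7a 78 is 6 bytes > B = 4, so hash it first: H(key) = 18, then zero-pad to 4 bytes: K' = 18 00 00 00.
XOR each byte with 0x36: 18⊕36=2e, 00⊕36=36, 00⊕36=36, 00⊕36=36.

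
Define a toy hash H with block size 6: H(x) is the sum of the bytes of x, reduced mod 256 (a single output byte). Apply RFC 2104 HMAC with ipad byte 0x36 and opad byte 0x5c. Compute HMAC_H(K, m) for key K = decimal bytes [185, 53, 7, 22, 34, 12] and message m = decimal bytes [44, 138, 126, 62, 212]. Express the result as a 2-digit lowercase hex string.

38

Key decimal bytes [185, 53, 7, 22, 34, 12] = b9 35 07 16 22 0c is exactly B = 6 bytes: K' = b9 35 07 16 22 0c.
K' ⊕ ipad = 8f 03 31 20 14 3a.  K' ⊕ opad = e5 69 5b 4a 7e 50.
Inner input = (K'⊕ipad) ∥ m = 8f 03 31 20 14 3a ∥ 2c 8a 7e 3e d4.
Inner hash: sum = 143+3+49+32+20+58+44+138+126+62+212 = 887; mod 256 = 119 → 77.
Outer input = (K'⊕opad) ∥ inner = e5 69 5b 4a 7e 50 ∥ 77.
Outer hash (tag): sum = 229+105+91+74+126+80+119 = 824; mod 256 = 56 → 38.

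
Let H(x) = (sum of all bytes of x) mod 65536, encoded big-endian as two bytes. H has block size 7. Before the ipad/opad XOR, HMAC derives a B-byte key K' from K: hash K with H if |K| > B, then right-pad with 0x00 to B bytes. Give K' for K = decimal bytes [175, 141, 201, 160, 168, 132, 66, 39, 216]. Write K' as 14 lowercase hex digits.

05120000000000

|K| = 9 > B = 7, so first hash the key.
H(K): sum = 175+141+201+160+168+132+66+39+216 = 1298 → 05 12.
Zero-pad H(K) = 05 12 to 7 bytes: K' = 05 12 00 00 00 00 00.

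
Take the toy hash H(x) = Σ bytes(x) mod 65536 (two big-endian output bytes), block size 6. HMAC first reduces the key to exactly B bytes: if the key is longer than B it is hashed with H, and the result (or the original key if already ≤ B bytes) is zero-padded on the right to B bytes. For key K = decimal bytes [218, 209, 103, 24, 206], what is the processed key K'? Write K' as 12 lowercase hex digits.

Key decimal bytes [218, 209, 103, 24, 206] = da d1 67 18 ce is 5 bytes ≤ B = 6; zero-pad to 6 bytes: K' = da d1 67 18 ce 00.

dad16718ce00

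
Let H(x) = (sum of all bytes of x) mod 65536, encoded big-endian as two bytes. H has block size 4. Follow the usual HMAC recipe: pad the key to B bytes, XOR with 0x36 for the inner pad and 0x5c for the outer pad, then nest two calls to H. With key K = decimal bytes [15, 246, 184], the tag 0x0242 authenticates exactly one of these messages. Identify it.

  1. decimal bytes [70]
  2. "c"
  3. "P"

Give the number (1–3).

1

Key decimal bytes [15, 246, 184] = 0f f6 b8 is 3 bytes ≤ B = 4; zero-pad to 4 bytes: K' = 0f f6 b8 00.
K' ⊕ ipad = 39 c0 8e 36; K' ⊕ opad = 53 aa e4 5c.
m1: inner = H(39 c0 8e 36 46) = 02 03; tag = H(53 aa e4 5c 02 03) = 0242 ← matches
m2: inner = H(39 c0 8e 36 63) = 02 20; tag = H(53 aa e4 5c 02 20) = 025f
m3: inner = H(39 c0 8e 36 50) = 02 0d; tag = H(53 aa e4 5c 02 0d) = 024c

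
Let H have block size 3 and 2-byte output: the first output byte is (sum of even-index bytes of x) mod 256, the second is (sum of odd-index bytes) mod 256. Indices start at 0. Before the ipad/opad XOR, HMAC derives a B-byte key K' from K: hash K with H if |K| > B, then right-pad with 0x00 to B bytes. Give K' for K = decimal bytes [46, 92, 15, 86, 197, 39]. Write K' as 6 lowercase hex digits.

|K| = 6 > B = 3, so first hash the key.
H(K): even-index sum = 258 mod 256 = 2; odd-index sum = 217 mod 256 = 217 → 02 d9.
Zero-pad H(K) = 02 d9 to 3 bytes: K' = 02 d9 00.

02d900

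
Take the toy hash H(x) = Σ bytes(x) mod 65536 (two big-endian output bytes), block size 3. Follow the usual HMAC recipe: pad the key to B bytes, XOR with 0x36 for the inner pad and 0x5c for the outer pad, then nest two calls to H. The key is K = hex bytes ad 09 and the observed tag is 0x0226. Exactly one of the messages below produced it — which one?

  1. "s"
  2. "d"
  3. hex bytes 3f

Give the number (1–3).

Key hex bytes ad 09 is 2 bytes ≤ B = 3; zero-pad to 3 bytes: K' = ad 09 00.
K' ⊕ ipad = 9b 3f 36; K' ⊕ opad = f1 55 5c.
m1: inner = H(9b 3f 36 73) = 01 83; tag = H(f1 55 5c 01 83) = 0226 ← matches
m2: inner = H(9b 3f 36 64) = 01 74; tag = H(f1 55 5c 01 74) = 0217
m3: inner = H(9b 3f 36 3f) = 01 4f; tag = H(f1 55 5c 01 4f) = 01f2

1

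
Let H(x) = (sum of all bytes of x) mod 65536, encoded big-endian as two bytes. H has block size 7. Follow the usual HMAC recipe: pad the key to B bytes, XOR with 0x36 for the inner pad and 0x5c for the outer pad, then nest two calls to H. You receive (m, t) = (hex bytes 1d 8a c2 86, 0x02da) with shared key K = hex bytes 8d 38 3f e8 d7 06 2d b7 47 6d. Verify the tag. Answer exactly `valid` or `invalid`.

invalid

Key hex bytes 8d 38 3f e8 d7 06 2d b7 47 6d is 10 bytes > B = 7, so hash it first: H(key) = 04 61, then zero-pad to 7 bytes: K' = 04 61 00 00 00 00 00.
K' ⊕ ipad = 32 57 36 36 36 36 36; K' ⊕ opad = 58 3d 5c 5c 5c 5c 5c.
Inner hash: sum = 50+87+54+54+54+54+54+29+138+194+134 = 902 → 03 86.
Outer hash (recomputed tag): sum = 88+61+92+92+92+92+92+3+134 = 746 → 02 ea.
Recomputed tag = 02ea; claimed = 02da → mismatch.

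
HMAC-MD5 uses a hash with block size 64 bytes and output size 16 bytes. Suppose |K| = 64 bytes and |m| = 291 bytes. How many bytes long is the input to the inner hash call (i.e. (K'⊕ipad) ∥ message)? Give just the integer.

Key is 64 ≤ 64 bytes, zero-padded: |K'| = 64.
Inner input = (K'⊕ipad) ∥ m → 64 + 291 = 355 bytes.

355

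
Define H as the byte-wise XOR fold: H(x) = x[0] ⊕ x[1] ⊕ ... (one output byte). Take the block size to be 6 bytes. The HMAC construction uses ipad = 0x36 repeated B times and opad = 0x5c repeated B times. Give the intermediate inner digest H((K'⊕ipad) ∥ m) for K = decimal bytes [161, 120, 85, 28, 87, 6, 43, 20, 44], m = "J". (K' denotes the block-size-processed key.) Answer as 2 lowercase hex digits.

98

Key decimal bytes [161, 120, 85, 28, 87, 6, 43, 20, 44] = a1 78 55 1c 57 06 2b 14 2c is 9 bytes > B = 6, so hash it first: H(key) = d2, then zero-pad to 6 bytes: K' = d2 00 00 00 00 00.
K' ⊕ ipad = e4 36 36 36 36 36.
Inner input = e4 36 36 36 36 36 ∥ 4a.
Inner hash: XOR e4⊕36⊕36⊕36⊕36⊕36⊕4a = 98.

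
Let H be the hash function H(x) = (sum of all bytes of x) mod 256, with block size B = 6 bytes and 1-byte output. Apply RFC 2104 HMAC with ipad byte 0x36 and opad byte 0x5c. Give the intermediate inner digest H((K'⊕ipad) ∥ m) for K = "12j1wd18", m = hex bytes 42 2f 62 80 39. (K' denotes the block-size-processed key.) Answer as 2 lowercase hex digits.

Key "12j1wd18" = 31 32 6a 31 77 64 31 38 is 8 bytes > B = 6, so hash it first: H(key) = 42, then zero-pad to 6 bytes: K' = 42 00 00 00 00 00.
K' ⊕ ipad = 74 36 36 36 36 36.
Inner input = 74 36 36 36 36 36 ∥ 42 2f 62 80 39.
Inner hash: sum = 116+54+54+54+54+54+66+47+98+128+57 = 782; mod 256 = 14 → 0e.

0e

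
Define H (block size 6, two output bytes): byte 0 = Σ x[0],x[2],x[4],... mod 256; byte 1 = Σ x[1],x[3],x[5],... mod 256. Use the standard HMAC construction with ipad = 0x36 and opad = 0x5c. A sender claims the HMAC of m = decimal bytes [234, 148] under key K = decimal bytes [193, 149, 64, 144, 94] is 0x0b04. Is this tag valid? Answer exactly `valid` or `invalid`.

Key decimal bytes [193, 149, 64, 144, 94] = c1 95 40 90 5e is 5 bytes ≤ B = 6; zero-pad to 6 bytes: K' = c1 95 40 90 5e 00.
K' ⊕ ipad = f7 a3 76 a6 68 36; K' ⊕ opad = 9d c9 1c cc 02 5c.
Inner hash: even-index sum = 703 mod 256 = 191; odd-index sum = 531 mod 256 = 19 → bf 13.
Outer hash (recomputed tag): even-index sum = 378 mod 256 = 122; odd-index sum = 516 mod 256 = 4 → 7a 04.
Recomputed tag = 7a04; claimed = 0b04 → mismatch.

invalid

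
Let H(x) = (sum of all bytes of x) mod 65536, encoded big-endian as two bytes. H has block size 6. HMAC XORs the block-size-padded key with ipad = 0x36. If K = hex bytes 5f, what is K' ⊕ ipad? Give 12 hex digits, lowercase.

Key hex bytes 5f is 1 byte ≤ B = 6; zero-pad to 6 bytes: K' = 5f 00 00 00 00 00.
XOR each byte with 0x36: 5f⊕36=69, 00⊕36=36, 00⊕36=36, 00⊕36=36, 00⊕36=36, 00⊕36=36.

693636363636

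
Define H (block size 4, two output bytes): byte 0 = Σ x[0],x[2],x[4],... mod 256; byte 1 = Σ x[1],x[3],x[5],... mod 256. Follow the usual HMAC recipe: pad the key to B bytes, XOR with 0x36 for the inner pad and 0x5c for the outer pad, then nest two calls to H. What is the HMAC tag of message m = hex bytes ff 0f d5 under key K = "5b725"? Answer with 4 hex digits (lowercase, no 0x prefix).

fa0b

Key "5b725" = 35 62 37 32 35 is 5 bytes > B = 4, so hash it first: H(key) = a1 94, then zero-pad to 4 bytes: K' = a1 94 00 00.
K' ⊕ ipad = 97 a2 36 36.  K' ⊕ opad = fd c8 5c 5c.
Inner input = (K'⊕ipad) ∥ m = 97 a2 36 36 ∥ ff 0f d5.
Inner hash: even-index sum = 673 mod 256 = 161; odd-index sum = 231 mod 256 = 231 → a1 e7.
Outer input = (K'⊕opad) ∥ inner = fd c8 5c 5c ∥ a1 e7.
Outer hash (tag): even-index sum = 506 mod 256 = 250; odd-index sum = 523 mod 256 = 11 → fa 0b.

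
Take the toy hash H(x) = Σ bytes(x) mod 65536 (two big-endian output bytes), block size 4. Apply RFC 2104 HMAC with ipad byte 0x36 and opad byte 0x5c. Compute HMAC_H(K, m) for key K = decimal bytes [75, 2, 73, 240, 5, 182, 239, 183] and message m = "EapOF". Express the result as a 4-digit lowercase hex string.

Key decimal bytes [75, 2, 73, 240, 5, 182, 239, 183] = 4b 02 49 f0 05 b6 ef b7 is 8 bytes > B = 4, so hash it first: H(key) = 03 e7, then zero-pad to 4 bytes: K' = 03 e7 00 00.
K' ⊕ ipad = 35 d1 36 36.  K' ⊕ opad = 5f bb 5c 5c.
Inner input = (K'⊕ipad) ∥ m = 35 d1 36 36 ∥ 45 61 70 4f 46.
Inner hash: sum = 53+209+54+54+69+97+112+79+70 = 797 → 03 1d.
Outer input = (K'⊕opad) ∥ inner = 5f bb 5c 5c ∥ 03 1d.
Outer hash (tag): sum = 95+187+92+92+3+29 = 498 → 01 f2.

01f2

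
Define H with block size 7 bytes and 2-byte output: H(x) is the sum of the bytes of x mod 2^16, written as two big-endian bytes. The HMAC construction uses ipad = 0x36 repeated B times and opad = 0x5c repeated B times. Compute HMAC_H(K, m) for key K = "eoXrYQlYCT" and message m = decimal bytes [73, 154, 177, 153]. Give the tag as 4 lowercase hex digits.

Key "eoXrYQlYCT" = 65 6f 58 72 59 51 6c 59 43 54 is 10 bytes > B = 7, so hash it first: H(key) = 03 a4, then zero-pad to 7 bytes: K' = 03 a4 00 00 00 00 00.
K' ⊕ ipad = 35 92 36 36 36 36 36.  K' ⊕ opad = 5f f8 5c 5c 5c 5c 5c.
Inner input = (K'⊕ipad) ∥ m = 35 92 36 36 36 36 36 ∥ 49 9a b1 99.
Inner hash: sum = 53+146+54+54+54+54+54+73+154+177+153 = 1026 → 04 02.
Outer input = (K'⊕opad) ∥ inner = 5f f8 5c 5c 5c 5c 5c ∥ 04 02.
Outer hash (tag): sum = 95+248+92+92+92+92+92+4+2 = 809 → 03 29.

0329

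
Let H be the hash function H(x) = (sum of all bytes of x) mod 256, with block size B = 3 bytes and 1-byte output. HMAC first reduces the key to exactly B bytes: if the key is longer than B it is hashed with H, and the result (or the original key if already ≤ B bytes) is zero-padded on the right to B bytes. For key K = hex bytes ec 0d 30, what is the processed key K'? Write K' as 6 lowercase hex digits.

ec0d30

Key hex bytes ec 0d 30 is exactly B = 3 bytes: K' = ec 0d 30.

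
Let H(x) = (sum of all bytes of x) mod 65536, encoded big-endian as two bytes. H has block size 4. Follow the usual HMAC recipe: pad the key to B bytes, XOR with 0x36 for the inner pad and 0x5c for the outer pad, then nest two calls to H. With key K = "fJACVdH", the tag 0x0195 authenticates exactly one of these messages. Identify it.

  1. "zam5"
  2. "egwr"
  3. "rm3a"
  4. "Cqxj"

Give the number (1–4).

Key "fJACVdH" = 66 4a 41 43 56 64 48 is 7 bytes > B = 4, so hash it first: H(key) = 02 36, then zero-pad to 4 bytes: K' = 02 36 00 00.
K' ⊕ ipad = 34 00 36 36; K' ⊕ opad = 5e 6a 5c 5c.
m1: inner = H(34 00 36 36 7a 61 6d 35) = 02 1d; tag = H(5e 6a 5c 5c 02 1d) = 019f
m2: inner = H(34 00 36 36 65 67 77 72) = 02 55; tag = H(5e 6a 5c 5c 02 55) = 01d7
m3: inner = H(34 00 36 36 72 6d 33 61) = 02 13; tag = H(5e 6a 5c 5c 02 13) = 0195 ← matches
m4: inner = H(34 00 36 36 43 71 78 6a) = 02 36; tag = H(5e 6a 5c 5c 02 36) = 01b8

3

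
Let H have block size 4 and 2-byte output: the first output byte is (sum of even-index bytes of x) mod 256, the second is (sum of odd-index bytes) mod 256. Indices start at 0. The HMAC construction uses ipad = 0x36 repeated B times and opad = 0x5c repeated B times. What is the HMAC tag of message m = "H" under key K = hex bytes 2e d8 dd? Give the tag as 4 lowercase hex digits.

3e04

Key hex bytes 2e d8 dd is 3 bytes ≤ B = 4; zero-pad to 4 bytes: K' = 2e d8 dd 00.
K' ⊕ ipad = 18 ee eb 36.  K' ⊕ opad = 72 84 81 5c.
Inner input = (K'⊕ipad) ∥ m = 18 ee eb 36 ∥ 48.
Inner hash: even-index sum = 331 mod 256 = 75; odd-index sum = 292 mod 256 = 36 → 4b 24.
Outer input = (K'⊕opad) ∥ inner = 72 84 81 5c ∥ 4b 24.
Outer hash (tag): even-index sum = 318 mod 256 = 62; odd-index sum = 260 mod 256 = 4 → 3e 04.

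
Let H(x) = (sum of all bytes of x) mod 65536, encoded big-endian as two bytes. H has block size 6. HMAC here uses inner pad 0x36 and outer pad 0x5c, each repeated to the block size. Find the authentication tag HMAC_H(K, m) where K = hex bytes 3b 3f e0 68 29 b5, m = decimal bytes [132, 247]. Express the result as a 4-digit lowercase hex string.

Key hex bytes 3b 3f e0 68 29 b5 is exactly B = 6 bytes: K' = 3b 3f e0 68 29 b5.
K' ⊕ ipad = 0d 09 d6 5e 1f 83.  K' ⊕ opad = 67 63 bc 34 75 e9.
Inner input = (K'⊕ipad) ∥ m = 0d 09 d6 5e 1f 83 ∥ 84 f7.
Inner hash: sum = 13+9+214+94+31+131+132+247 = 871 → 03 67.
Outer input = (K'⊕opad) ∥ inner = 67 63 bc 34 75 e9 ∥ 03 67.
Outer hash (tag): sum = 103+99+188+52+117+233+3+103 = 898 → 03 82.

0382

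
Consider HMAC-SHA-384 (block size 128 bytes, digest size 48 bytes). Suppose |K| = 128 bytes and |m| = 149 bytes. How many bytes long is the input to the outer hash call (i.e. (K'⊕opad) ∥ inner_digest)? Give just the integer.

Key is 128 ≤ 128 bytes, zero-padded: |K'| = 128.
Outer input = (K'⊕opad) ∥ H(inner) → 128 + 48 = 176 bytes.

176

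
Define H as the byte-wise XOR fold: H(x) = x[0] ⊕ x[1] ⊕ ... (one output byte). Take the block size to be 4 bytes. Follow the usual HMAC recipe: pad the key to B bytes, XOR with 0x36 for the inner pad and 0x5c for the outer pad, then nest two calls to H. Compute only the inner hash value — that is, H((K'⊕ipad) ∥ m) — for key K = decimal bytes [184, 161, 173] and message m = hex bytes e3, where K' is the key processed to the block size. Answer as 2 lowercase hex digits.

57

Key decimal bytes [184, 161, 173] = b8 a1 ad is 3 bytes ≤ B = 4; zero-pad to 4 bytes: K' = b8 a1 ad 00.
K' ⊕ ipad = 8e 97 9b 36.
Inner input = 8e 97 9b 36 ∥ e3.
Inner hash: XOR 8e⊕97⊕9b⊕36⊕e3 = 57.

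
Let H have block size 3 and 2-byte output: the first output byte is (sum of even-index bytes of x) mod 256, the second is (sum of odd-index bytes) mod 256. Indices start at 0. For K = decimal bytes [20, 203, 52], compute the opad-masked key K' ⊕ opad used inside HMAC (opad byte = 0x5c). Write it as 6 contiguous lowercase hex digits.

Key decimal bytes [20, 203, 52] = 14 cb 34 is exactly B = 3 bytes: K' = 14 cb 34.
XOR each byte with 0x5c: 14⊕5c=48, cb⊕5c=97, 34⊕5c=68.

489768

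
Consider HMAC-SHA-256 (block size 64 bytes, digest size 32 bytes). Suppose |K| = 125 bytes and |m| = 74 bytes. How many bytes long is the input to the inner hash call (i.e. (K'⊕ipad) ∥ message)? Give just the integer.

138

Key is 125 > 64 bytes, so it is hashed to 32 bytes then zero-padded to 64: |K'| = 64.
Inner input = (K'⊕ipad) ∥ m → 64 + 74 = 138 bytes.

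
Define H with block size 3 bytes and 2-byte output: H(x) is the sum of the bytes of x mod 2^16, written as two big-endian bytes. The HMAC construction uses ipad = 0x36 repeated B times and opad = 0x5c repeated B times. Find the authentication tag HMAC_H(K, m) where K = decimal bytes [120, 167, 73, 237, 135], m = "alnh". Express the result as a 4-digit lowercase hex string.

Key decimal bytes [120, 167, 73, 237, 135] = 78 a7 49 ed 87 is 5 bytes > B = 3, so hash it first: H(key) = 02 dc, then zero-pad to 3 bytes: K' = 02 dc 00.
K' ⊕ ipad = 34 ea 36.  K' ⊕ opad = 5e 80 5c.
Inner input = (K'⊕ipad) ∥ m = 34 ea 36 ∥ 61 6c 6e 68.
Inner hash: sum = 52+234+54+97+108+110+104 = 759 → 02 f7.
Outer input = (K'⊕opad) ∥ inner = 5e 80 5c ∥ 02 f7.
Outer hash (tag): sum = 94+128+92+2+247 = 563 → 02 33.

0233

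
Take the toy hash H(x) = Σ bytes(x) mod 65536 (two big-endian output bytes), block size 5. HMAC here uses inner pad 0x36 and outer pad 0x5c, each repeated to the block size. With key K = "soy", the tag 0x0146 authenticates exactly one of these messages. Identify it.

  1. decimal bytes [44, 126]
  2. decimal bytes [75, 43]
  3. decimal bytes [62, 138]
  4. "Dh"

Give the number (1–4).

Key "soy" = 73 6f 79 is 3 bytes ≤ B = 5; zero-pad to 5 bytes: K' = 73 6f 79 00 00.
K' ⊕ ipad = 45 59 4f 36 36; K' ⊕ opad = 2f 33 25 5c 5c.
m1: inner = H(45 59 4f 36 36 2c 7e) = 02 03; tag = H(2f 33 25 5c 5c 02 03) = 0144
m2: inner = H(45 59 4f 36 36 4b 2b) = 01 cf; tag = H(2f 33 25 5c 5c 01 cf) = 020f
m3: inner = H(45 59 4f 36 36 3e 8a) = 02 21; tag = H(2f 33 25 5c 5c 02 21) = 0162
m4: inner = H(45 59 4f 36 36 44 68) = 02 05; tag = H(2f 33 25 5c 5c 02 05) = 0146 ← matches

4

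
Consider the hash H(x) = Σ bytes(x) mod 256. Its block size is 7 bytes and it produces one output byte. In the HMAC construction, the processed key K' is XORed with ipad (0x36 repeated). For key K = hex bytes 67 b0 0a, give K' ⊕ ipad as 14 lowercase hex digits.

51863c36363636

Key hex bytes 67 b0 0a is 3 bytes ≤ B = 7; zero-pad to 7 bytes: K' = 67 b0 0a 00 00 00 00.
XOR each byte with 0x36: 67⊕36=51, b0⊕36=86, 0a⊕36=3c, 00⊕36=36, 00⊕36=36, 00⊕36=36, 00⊕36=36.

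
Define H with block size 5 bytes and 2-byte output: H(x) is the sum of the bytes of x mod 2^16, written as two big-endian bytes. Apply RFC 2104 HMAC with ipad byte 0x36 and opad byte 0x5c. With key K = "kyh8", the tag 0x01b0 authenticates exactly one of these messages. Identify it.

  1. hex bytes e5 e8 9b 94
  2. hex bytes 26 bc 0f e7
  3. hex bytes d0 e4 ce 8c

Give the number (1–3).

3

Key "kyh8" = 6b 79 68 38 is 4 bytes ≤ B = 5; zero-pad to 5 bytes: K' = 6b 79 68 38 00.
K' ⊕ ipad = 5d 4f 5e 0e 36; K' ⊕ opad = 37 25 34 64 5c.
m1: inner = H(5d 4f 5e 0e 36 e5 e8 9b 94) = 04 4a; tag = H(37 25 34 64 5c 04 4a) = 019e
m2: inner = H(5d 4f 5e 0e 36 26 bc 0f e7) = 03 26; tag = H(37 25 34 64 5c 03 26) = 0179
m3: inner = H(5d 4f 5e 0e 36 d0 e4 ce 8c) = 04 5c; tag = H(37 25 34 64 5c 04 5c) = 01b0 ← matches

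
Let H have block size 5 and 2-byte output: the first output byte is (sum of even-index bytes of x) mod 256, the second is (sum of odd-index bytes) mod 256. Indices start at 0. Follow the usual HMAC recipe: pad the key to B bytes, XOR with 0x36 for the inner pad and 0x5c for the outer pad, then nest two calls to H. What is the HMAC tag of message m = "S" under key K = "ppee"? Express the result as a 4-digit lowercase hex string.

ad34

Key "ppee" = 70 70 65 65 is 4 bytes ≤ B = 5; zero-pad to 5 bytes: K' = 70 70 65 65 00.
K' ⊕ ipad = 46 46 53 53 36.  K' ⊕ opad = 2c 2c 39 39 5c.
Inner input = (K'⊕ipad) ∥ m = 46 46 53 53 36 ∥ 53.
Inner hash: even-index sum = 207 mod 256 = 207; odd-index sum = 236 mod 256 = 236 → cf ec.
Outer input = (K'⊕opad) ∥ inner = 2c 2c 39 39 5c ∥ cf ec.
Outer hash (tag): even-index sum = 429 mod 256 = 173; odd-index sum = 308 mod 256 = 52 → ad 34.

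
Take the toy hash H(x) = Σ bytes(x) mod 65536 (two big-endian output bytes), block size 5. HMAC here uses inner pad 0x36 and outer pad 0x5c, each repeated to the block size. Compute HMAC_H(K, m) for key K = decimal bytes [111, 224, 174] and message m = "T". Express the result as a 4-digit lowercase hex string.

0322

Key decimal bytes [111, 224, 174] = 6f e0 ae is 3 bytes ≤ B = 5; zero-pad to 5 bytes: K' = 6f e0 ae 00 00.
K' ⊕ ipad = 59 d6 98 36 36.  K' ⊕ opad = 33 bc f2 5c 5c.
Inner input = (K'⊕ipad) ∥ m = 59 d6 98 36 36 ∥ 54.
Inner hash: sum = 89+214+152+54+54+84 = 647 → 02 87.
Outer input = (K'⊕opad) ∥ inner = 33 bc f2 5c 5c ∥ 02 87.
Outer hash (tag): sum = 51+188+242+92+92+2+135 = 802 → 03 22.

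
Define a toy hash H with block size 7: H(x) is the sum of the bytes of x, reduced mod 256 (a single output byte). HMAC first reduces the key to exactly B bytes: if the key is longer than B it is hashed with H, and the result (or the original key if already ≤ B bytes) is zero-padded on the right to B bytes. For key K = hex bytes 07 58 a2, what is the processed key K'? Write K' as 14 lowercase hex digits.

Key hex bytes 07 58 a2 is 3 bytes ≤ B = 7; zero-pad to 7 bytes: K' = 07 58 a2 00 00 00 00.

0758a200000000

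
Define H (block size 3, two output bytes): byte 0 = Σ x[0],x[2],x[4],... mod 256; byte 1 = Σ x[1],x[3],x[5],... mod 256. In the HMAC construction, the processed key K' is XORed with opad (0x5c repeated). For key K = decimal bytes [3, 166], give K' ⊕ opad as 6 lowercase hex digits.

Key decimal bytes [3, 166] = 03 a6 is 2 bytes ≤ B = 3; zero-pad to 3 bytes: K' = 03 a6 00.
XOR each byte with 0x5c: 03⊕5c=5f, a6⊕5c=fa, 00⊕5c=5c.

5ffa5c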